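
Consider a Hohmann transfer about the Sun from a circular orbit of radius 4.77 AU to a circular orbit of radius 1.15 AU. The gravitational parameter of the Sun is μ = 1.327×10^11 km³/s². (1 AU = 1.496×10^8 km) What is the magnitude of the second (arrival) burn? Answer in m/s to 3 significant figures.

In km: r₁ = 4.77 × 1.496×10^8 = 7.13592×10^8 km; r₂ = 1.15 × 1.496×10^8 = 1.7204×10^8 km.
The Hohmann ellipse has a_t = (r₁ + r₂)/2 = 4.42816×10^8 km.
Circular speed at r = 1.7204×10^8 km: v_c = √(μ/r) = 27.773 km/s.
Vis-viva on the transfer ellipse at r = 1.7204×10^8 km gives v_t = √[μ(2/r − 1/a_t)] = 35.256 km/s.
Δv₂ = |v_t − v_c| = |35.256 − 27.773| = 7.483 km/s.

Δv₂ = 7480 m/s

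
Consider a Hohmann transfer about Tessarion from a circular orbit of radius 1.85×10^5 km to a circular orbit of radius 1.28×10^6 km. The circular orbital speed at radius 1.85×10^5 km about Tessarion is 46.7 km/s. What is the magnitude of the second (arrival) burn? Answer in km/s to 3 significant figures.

Δv₂ = 8.83 km/s

From the circular-orbit relation v² = μ/r at r = 1.85×10^5 km: μ = v²r = (46.7)² × 1.85×10^5 = 4.03465×10^8 km³/s².
Transfer-ellipse semi-major axis a_t = (r₁ + r₂)/2 = (1.850×10^5 + 1.280×10^6)/2 = 7.325×10^5 km.
Circular speed at r = 1.280×10^6 km: v_c = √(μ/r) = 17.754 km/s.
Vis-viva on the transfer ellipse at r = 1.280×10^6 km gives v_t = √[μ(2/r − 1/a_t)] = 8.9224 km/s.
Δv₂ = |v_t − v_c| = |8.9224 − 17.754| = 8.832 km/s.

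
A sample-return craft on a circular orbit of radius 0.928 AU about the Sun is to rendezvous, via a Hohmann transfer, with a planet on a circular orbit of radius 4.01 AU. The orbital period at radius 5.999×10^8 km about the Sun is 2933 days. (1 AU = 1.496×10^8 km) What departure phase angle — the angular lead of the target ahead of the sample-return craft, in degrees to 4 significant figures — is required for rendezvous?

From Kepler's third law T² = 4π²r³/μ at r = 5.999×10^8 km, T = 2933 days = 2933 × 86400 s = 2.534112×10^8 s: μ = 4π²r³/T² = 1.32723×10^11 km³/s².
In km: r₁ = 0.928 × 1.496×10^8 = 1.388288×10^8 km; r₂ = 4.01 × 1.496×10^8 = 5.99896×10^8 km.
The Hohmann ellipse has a_t = (r₁ + r₂)/2 = 3.693624×10^8 km.
The half-period of the transfer ellipse is t = π√(a_t³/μ) = 6.1215×10^7 s.
The target's mean motion on its circular orbit is ω₂ = √(μ/r₂³) = 2.4795×10^-8 rad/s.
Angle swept by the target during transfer: ω₂·t = 1.5178 rad = 86.96°.
The sample-return craft traverses 180° on the transfer ellipse, so the target must lead by 180° − 86.96° = 93.04°.

φ = 93.04°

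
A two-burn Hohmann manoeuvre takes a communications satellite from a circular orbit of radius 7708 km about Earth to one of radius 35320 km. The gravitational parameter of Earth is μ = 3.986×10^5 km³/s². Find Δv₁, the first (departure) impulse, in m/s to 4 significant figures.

Semi-major axis of the transfer orbit: a_t = (7708 + 35320)/2 = 21514 km.
Circular speed at r = 7708 km: v_c = √(μ/r) = 7.191 km/s.
Transfer-orbit speed at the same r (vis-viva, a = a_t): v_t = √[μ(2/r − 1/a_t)] = 9.214 km/s.
Δv₁ = |v_t − v_c| = |9.214 − 7.191| = 2.023 km/s.

Δv₁ = 2023 m/s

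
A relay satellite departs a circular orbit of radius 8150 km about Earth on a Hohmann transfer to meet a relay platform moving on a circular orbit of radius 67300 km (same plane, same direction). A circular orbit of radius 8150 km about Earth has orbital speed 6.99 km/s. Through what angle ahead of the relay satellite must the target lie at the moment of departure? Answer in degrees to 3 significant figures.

φ = 104°

From the circular-orbit relation v² = μ/r at r = 8150 km: μ = v²r = (6.99)² × 8150 = 3.98210×10^5 km³/s².
Transfer-ellipse semi-major axis a_t = (r₁ + r₂)/2 = (8150 + 67300)/2 = 37725 km.
The half-period of the transfer ellipse is t = π√(a_t³/μ) = 36479 s.
The target's mean motion on its circular orbit is ω₂ = √(μ/r₂³) = 3.6144×10^-5 rad/s.
Angle swept by the target during transfer: ω₂·t = 1.3185 rad = 75.54°.
The relay satellite traverses 180° on the transfer ellipse, so the target must lead by 180° − 75.54° = 104°.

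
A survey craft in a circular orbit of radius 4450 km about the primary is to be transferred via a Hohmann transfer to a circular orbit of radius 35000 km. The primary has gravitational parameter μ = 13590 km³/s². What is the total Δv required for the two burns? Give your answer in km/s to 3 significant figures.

Δv = 0.907 km/s

Transfer-ellipse semi-major axis a_t = (r₁ + r₂)/2 = (4450 + 35000)/2 = 19725 km.
Circular speed at r₁: v₁ = √(μ/r₁) = √(13590/4450) = 1.7476 km/s.
Transfer-orbit speed at r₁ (v² = μ(2/r − 1/a)): v_p = √[μ(2/r₁ − 1/a_t)] = 2.3279 km/s.
First burn Δv₁ = |v_p − v₁| = 0.5803 km/s.
Circular speed at r₂: v₂ = √(μ/r₂) = 0.62313 km/s.
Transfer-orbit speed at r₂: v_a = √[μ(2/r₂ − 1/a_t)] = 0.29597 km/s.
Second burn Δv₂ = |v₂ − v_a| = 0.3272 km/s.
Total Δv = Δv₁ + Δv₂ = 0.9075 km/s.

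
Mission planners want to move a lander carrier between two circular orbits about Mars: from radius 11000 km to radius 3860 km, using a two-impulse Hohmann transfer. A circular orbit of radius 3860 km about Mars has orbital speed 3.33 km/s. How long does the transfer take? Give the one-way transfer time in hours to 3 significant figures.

t = 2.70 hours

From the circular-orbit relation v² = μ/r at r = 3860 km: μ = v²r = (3.33)² × 3860 = 42803.2 km³/s².
Transfer-ellipse semi-major axis a_t = (r₁ + r₂)/2 = (11000 + 3860)/2 = 7430 km.
By Kepler's third law the transfer-orbit period is T = 2π√(a_t³/μ), so t = T/2 = 9725 s.
Converting: 9725 s ÷ 3600 s/hour = 2.70 hours.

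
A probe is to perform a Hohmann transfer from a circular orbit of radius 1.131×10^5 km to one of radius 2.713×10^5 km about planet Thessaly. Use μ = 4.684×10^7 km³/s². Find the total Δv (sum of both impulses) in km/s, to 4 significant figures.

Δv = 6.888 km/s

The Hohmann ellipse has a_t = (r₁ + r₂)/2 = 1.922×10^5 km.
Circular speed at r₁: v₁ = √(μ/r₁) = √(4.684×10^7/1.131×10^5) = 20.3506 km/s.
Transfer-orbit speed at r₁ (vis-viva equation): v_p = √[μ(2/r₁ − 1/a_t)] = 24.1783 km/s.
First burn Δv₁ = |v_p − v₁| = 3.828 km/s.
At r₂, v₂ = √(μ/r₂) = 13.14 km/s.
Transfer-orbit speed at r₂: v_a = √[μ(2/r₂ − 1/a_t)] = 10.08 km/s.
Second burn Δv₂ = |v₂ − v_a| = 3.060 km/s.
Total Δv = Δv₁ + Δv₂ = 6.888 km/s.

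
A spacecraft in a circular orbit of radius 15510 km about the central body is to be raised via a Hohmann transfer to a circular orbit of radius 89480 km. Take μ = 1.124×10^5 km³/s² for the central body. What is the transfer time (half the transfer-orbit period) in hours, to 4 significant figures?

The Hohmann ellipse has a_t = (r₁ + r₂)/2 = 52495 km.
Transfer time t = π√(a_t³/μ) = π√((52495)³ / 1.124×10^5) = 1.127×10^5 s.
Converting: 1.127×10^5 s ÷ 3600 s/hour = 31.31 hours.

t = 31.31 hours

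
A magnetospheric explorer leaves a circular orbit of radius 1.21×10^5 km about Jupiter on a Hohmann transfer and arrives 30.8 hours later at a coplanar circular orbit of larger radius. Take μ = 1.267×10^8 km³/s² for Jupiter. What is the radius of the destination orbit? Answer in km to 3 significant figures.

r₂ = 9.60×10^5 km

Transfer time t = 30.8 hours = 1.1088×10^5 s, and t = π√(a_t³/μ).
So a_t = (μ t²/π²)^(1/3) = (1.267×10^8 × (1.1088×10^5)² / π²)^(1/3) = 5.4042×10^5 km.
Since a_t = (r₁ + r₂)/2, r₂ = 2a_t − r₁ = 2×5.4042×10^5 − 1.210×10^5 = 9.5984×10^5 km.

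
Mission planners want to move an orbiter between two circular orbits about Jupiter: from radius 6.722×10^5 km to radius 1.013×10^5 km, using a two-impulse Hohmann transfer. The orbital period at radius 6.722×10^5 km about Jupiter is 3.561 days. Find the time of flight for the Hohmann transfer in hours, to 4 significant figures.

From Kepler's third law T² = 4π²r³/μ at r = 6.722×10^5 km, T = 3.561 days = 3.561 × 86400 s = 3.076704×10^5 s: μ = 4π²r³/T² = 1.26673×10^8 km³/s².
The Hohmann ellipse has a_t = (r₁ + r₂)/2 = 3.8675×10^5 km.
Transfer time t = π√(a_t³/μ) = π√((3.8675×10^5)³ / 1.26673×10^8) = 67140 s.
Converting: 67140 s ÷ 3600 s/hour = 18.65 hours.

t = 18.65 hours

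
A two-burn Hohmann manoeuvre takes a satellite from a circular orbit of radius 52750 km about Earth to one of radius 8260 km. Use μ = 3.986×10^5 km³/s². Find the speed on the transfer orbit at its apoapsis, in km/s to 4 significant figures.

Transfer-ellipse semi-major axis a_t = (r₁ + r₂)/2 = (52750 + 8260)/2 = 30505 km.
The apoapsis of the transfer ellipse is at r = 52750 km.
Vis-viva: v = √[μ(2/r − 1/a_t)] = √[3.986×10^5 × (2/52750 − 1/30505)] = 1.430 km/s.

v = 1.430 km/s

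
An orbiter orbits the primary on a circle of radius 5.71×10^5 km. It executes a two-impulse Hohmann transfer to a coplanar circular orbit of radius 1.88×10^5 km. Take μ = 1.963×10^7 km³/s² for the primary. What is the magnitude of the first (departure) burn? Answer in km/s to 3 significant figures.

Δv₁ = 1.74 km/s

Semi-major axis of the transfer orbit: a_t = (5.710×10^5 + 1.880×10^5)/2 = 3.795×10^5 km.
Circular speed at r = 5.710×10^5 km: v_c = √(μ/r) = 5.863 km/s.
Transfer-orbit speed at the same r (vis-viva, a = a_t): v_t = √[μ(2/r − 1/a_t)] = 4.127 km/s.
Δv₁ = |v_t − v_c| = |4.127 − 5.863| = 1.736 km/s.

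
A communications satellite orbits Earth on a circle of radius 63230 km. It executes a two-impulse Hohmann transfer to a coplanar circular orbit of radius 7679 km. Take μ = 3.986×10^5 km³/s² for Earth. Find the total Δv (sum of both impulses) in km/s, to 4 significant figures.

Δv = 3.759 km/s

Semi-major axis of the transfer orbit: a_t = (63230 + 7679)/2 = 35454.5 km.
Circular speed at r₁: v₁ = √(μ/r₁) = √(3.986×10^5/63230) = 2.5108 km/s.
On the transfer ellipse at r₁, vis-viva equation gives v_a = √[μ(2/r₁ − 1/a_t)] = 1.1685 km/s.
First burn Δv₁ = |v_a − v₁| = 1.342 km/s.
Circular speed at r₂: v₂ = √(μ/r₂) = 7.2047 km/s.
Transfer-orbit speed at r₂: v_p = √[μ(2/r₂ − 1/a_t)] = 9.6215 km/s.
Second burn Δv₂ = |v₂ − v_p| = 2.417 km/s.
Total Δv = Δv₁ + Δv₂ = 3.759 km/s.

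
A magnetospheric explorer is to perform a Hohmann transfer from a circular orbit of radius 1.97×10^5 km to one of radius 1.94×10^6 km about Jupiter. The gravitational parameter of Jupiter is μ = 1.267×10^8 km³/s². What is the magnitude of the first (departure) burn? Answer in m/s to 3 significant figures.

Δv₁ = 8810 m/s

Transfer-ellipse semi-major axis a_t = (r₁ + r₂)/2 = (1.970×10^5 + 1.940×10^6)/2 = 1.0685×10^6 km.
On the circular orbit at r = 1.970×10^5 km, v_c = √(μ/r) = 25.360 km/s.
Vis-viva on the transfer ellipse at r = 1.970×10^5 km gives v_t = √[μ(2/r − 1/a_t)] = 34.172 km/s.
Δv₁ = |v_t − v_c| = |34.172 − 25.360| = 8.812 km/s.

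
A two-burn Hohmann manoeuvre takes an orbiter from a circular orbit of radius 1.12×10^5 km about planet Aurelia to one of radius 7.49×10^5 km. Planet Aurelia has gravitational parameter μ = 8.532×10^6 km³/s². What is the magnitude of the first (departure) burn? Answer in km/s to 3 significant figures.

Δv₁ = 2.78 km/s

Semi-major axis of the transfer orbit: a_t = (1.120×10^5 + 7.490×10^5)/2 = 4.305×10^5 km.
Circular speed at r = 1.120×10^5 km: v_c = √(μ/r) = 8.72803 km/s.
Vis-viva on the transfer ellipse at r = 1.120×10^5 km gives v_t = √[μ(2/r − 1/a_t)] = 11.5125 km/s.
Δv₁ = |v_t − v_c| = |11.5125 − 8.72803| = 2.784 km/s.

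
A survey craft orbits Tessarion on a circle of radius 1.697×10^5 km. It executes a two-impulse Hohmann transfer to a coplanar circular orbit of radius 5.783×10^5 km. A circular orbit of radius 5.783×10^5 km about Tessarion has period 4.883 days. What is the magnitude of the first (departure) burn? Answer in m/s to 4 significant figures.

From Kepler's third law T² = 4π²r³/μ at r = 5.783×10^5 km, T = 4.883 days = 4.883 × 86400 s = 4.218912×10^5 s: μ = 4π²r³/T² = 4.28962×10^7 km³/s².
The Hohmann ellipse has a_t = (r₁ + r₂)/2 = 3.740×10^5 km.
On the circular orbit at r = 1.697×10^5 km, v_c = √(μ/r) = 15.899 km/s.
Transfer-orbit speed at the same r (vis-viva, a = a_t): v_t = √[μ(2/r − 1/a_t)] = 19.770 km/s.
Δv₁ = |v_t − v_c| = |19.770 − 15.899| = 3.871 km/s.

Δv₁ = 3871 m/s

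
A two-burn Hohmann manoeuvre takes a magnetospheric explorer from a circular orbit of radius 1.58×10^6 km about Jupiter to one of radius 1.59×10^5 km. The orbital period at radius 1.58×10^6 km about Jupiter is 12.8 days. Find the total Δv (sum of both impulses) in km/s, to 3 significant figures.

From Kepler's third law T² = 4π²r³/μ at r = 1.58×10^6 km, T = 12.8 days = 12.8 × 86400 s = 1.10592×10^6 s: μ = 4π²r³/T² = 1.27316×10^8 km³/s².
The Hohmann ellipse has a_t = (r₁ + r₂)/2 = 8.695×10^5 km.
At r₁ the circular-orbit speed is v₁ = √(μ/r₁) = 8.977 km/s.
Transfer-orbit speed at r₁ (vis-viva equation): v_a = √[μ(2/r₁ − 1/a_t)] = 3.839 km/s.
First burn Δv₁ = |v_a − v₁| = 5.138 km/s.
Circular speed at r₂: v₂ = √(μ/r₂) = 28.297 km/s.
Transfer-orbit speed at r₂: v_p = √[μ(2/r₂ − 1/a_t)] = 38.145 km/s.
Second burn Δv₂ = |v₂ − v_p| = 9.848 km/s.
Δv = Δv₁ + Δv₂ = 5.138 + 9.848 = 14.99 km/s.

Δv = 15.0 km/s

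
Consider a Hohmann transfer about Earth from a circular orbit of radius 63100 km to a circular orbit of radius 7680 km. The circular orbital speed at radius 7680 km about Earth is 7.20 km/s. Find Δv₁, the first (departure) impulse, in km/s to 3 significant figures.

Δv₁ = 1.34 km/s

From the circular-orbit relation v² = μ/r at r = 7680 km: μ = v²r = (7.20)² × 7680 = 3.98131×10^5 km³/s².
Transfer-ellipse semi-major axis a_t = (r₁ + r₂)/2 = (63100 + 7680)/2 = 35390 km.
Circular speed at r = 63100 km: v_c = √(μ/r) = 2.512 km/s.
Transfer-orbit speed at the same r (vis-viva, a = a_t): v_t = √[μ(2/r − 1/a_t)] = 1.170 km/s.
Δv₁ = |v_t − v_c| = |1.170 − 2.512| = 1.342 km/s.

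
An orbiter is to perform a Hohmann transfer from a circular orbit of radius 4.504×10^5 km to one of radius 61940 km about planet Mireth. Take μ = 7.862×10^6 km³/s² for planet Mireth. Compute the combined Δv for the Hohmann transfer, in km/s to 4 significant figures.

Semi-major axis of the transfer orbit: a_t = (4.504×10^5 + 61940)/2 = 2.5617×10^5 km.
At r₁ the circular-orbit speed is v₁ = √(μ/r₁) = 4.1780 km/s.
Transfer-orbit speed at r₁ (vis-viva equation): v_a = √[μ(2/r₁ − 1/a_t)] = 2.0544 km/s.
First burn Δv₁ = |v_a − v₁| = 2.1236 km/s.
Circular speed at r₂: v₂ = √(μ/r₂) = 11.2663 km/s.
Transfer-orbit speed at r₂: v_p = √[μ(2/r₂ − 1/a_t)] = 14.9388 km/s.
Second burn Δv₂ = |v₂ − v_p| = 3.6725 km/s.
Total Δv = Δv₁ + Δv₂ = 5.796 km/s.

Δv = 5.796 km/s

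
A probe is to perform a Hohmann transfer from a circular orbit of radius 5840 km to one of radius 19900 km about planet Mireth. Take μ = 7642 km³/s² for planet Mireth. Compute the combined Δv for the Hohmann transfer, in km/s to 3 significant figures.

The Hohmann ellipse has a_t = (r₁ + r₂)/2 = 12870 km.
At r₁ the circular-orbit speed is v₁ = √(μ/r₁) = 1.1439 km/s.
Transfer-orbit speed at r₁ (vis-viva equation): v_p = √[μ(2/r₁ − 1/a_t)] = 1.4224 km/s.
First burn Δv₁ = |v_p − v₁| = 0.2785 km/s.
Circular speed at r₂: v₂ = √(μ/r₂) = 0.6197 km/s.
Transfer-orbit speed at r₂: v_a = √[μ(2/r₂ − 1/a_t)] = 0.4174 km/s.
Second burn Δv₂ = |v₂ − v_a| = 0.2023 km/s.
Total Δv = Δv₁ + Δv₂ = 0.4808 km/s.

Δv = 0.481 km/s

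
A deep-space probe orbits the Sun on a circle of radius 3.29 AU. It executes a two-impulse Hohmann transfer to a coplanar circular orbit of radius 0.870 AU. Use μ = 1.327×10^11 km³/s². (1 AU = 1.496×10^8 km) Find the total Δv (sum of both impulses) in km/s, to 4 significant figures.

In km: r₁ = 3.29 × 1.496×10^8 = 4.92184×10^8 km; r₂ = 0.870 × 1.496×10^8 = 1.30152×10^8 km.
The Hohmann ellipse has a_t = (r₁ + r₂)/2 = 3.11168×10^8 km.
Circular speed at r₁: v₁ = √(μ/r₁) = √(1.327×10^11/4.92184×10^8) = 16.420 km/s.
Transfer-orbit speed at r₁ (vis-viva): v_a = √[μ(2/r₁ − 1/a_t)] = 10.619 km/s.
First burn Δv₁ = |v_a − v₁| = 5.801 km/s.
Circular speed at r₂: v₂ = √(μ/r₂) = 31.9308 km/s.
Transfer-orbit speed at r₂: v_p = √[μ(2/r₂ − 1/a_t)] = 40.1584 km/s.
Second burn Δv₂ = |v₂ − v_p| = 8.228 km/s.
Total Δv = Δv₁ + Δv₂ = 14.03 km/s.

Δv = 14.03 km/s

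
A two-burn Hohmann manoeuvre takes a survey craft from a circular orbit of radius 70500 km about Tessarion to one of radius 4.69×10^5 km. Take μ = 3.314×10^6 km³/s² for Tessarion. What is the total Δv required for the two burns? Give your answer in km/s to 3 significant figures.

Δv = 3.48 km/s

The Hohmann ellipse has a_t = (r₁ + r₂)/2 = 2.6975×10^5 km.
Circular speed at r₁: v₁ = √(μ/r₁) = √(3.314×10^6/70500) = 6.856 km/s.
Transfer-orbit speed at r₁ (vis-viva): v_p = √[μ(2/r₁ − 1/a_t)] = 9.040 km/s.
First burn Δv₁ = |v_p − v₁| = 2.184 km/s.
Circular speed at r₂: v₂ = √(μ/r₂) = 2.658 km/s.
Transfer-orbit speed at r₂: v_a = √[μ(2/r₂ − 1/a_t)] = 1.359 km/s.
Second burn Δv₂ = |v₂ − v_a| = 1.299 km/s.
Δv = Δv₁ + Δv₂ = 2.184 + 1.299 = 3.483 km/s.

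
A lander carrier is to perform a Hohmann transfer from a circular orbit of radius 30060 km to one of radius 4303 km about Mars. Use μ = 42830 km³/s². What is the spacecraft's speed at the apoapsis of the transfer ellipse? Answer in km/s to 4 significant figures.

v = 0.5974 km/s

The Hohmann ellipse has a_t = (r₁ + r₂)/2 = 17181.5 km.
The apoapsis of the transfer ellipse is at r = 30060 km.
Vis-viva: v = √[μ(2/r − 1/a_t)] = √[42830 × (2/30060 − 1/17181.5)] = 0.5974 km/s.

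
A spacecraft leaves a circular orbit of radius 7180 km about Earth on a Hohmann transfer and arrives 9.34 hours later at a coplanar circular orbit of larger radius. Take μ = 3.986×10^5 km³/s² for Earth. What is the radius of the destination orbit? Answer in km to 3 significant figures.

r₂ = 64300 km

Transfer time t = 9.34 hours = 33624 s, and t = π√(a_t³/μ).
So a_t = (μ t²/π²)^(1/3) = (3.986×10^5 × (33624)² / π²)^(1/3) = 35742 km.
Since a_t = (r₁ + r₂)/2, r₂ = 2a_t − r₁ = 2×35742 − 7180 = 64304 km.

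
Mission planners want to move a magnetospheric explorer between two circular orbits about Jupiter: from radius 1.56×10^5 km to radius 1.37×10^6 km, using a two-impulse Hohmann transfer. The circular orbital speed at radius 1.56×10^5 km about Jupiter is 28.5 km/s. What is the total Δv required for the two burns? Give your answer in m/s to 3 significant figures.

Δv = 15000 m/s

From the circular-orbit relation v² = μ/r at r = 1.56×10^5 km: μ = v²r = (28.5)² × 1.56×10^5 = 1.26711×10^8 km³/s².
The Hohmann ellipse has a_t = (r₁ + r₂)/2 = 7.630×10^5 km.
Circular speed at r₁: v₁ = √(μ/r₁) = √(1.26711×10^8/1.560×10^5) = 28.500 km/s.
On the transfer ellipse at r₁, vis-viva equation gives v_p = √[μ(2/r₁ − 1/a_t)] = 38.189 km/s.
First burn Δv₁ = |v_p − v₁| = 9.689 km/s.
Circular speed at r₂: v₂ = √(μ/r₂) = 9.6172 km/s.
Transfer-orbit speed at r₂: v_a = √[μ(2/r₂ − 1/a_t)] = 4.3486 km/s.
Second burn Δv₂ = |v₂ − v_a| = 5.269 km/s.
Total Δv = Δv₁ + Δv₂ = 14.96 km/s.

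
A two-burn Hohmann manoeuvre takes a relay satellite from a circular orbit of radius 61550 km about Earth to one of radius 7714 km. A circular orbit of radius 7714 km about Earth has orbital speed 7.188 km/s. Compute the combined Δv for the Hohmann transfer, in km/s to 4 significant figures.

Δv = 3.738 km/s

From the circular-orbit relation v² = μ/r at r = 7714 km: μ = v²r = (7.188)² × 7714 = 3.98562×10^5 km³/s².
Transfer-ellipse semi-major axis a_t = (r₁ + r₂)/2 = (61550 + 7714)/2 = 34632 km.
Circular speed at r₁: v₁ = √(μ/r₁) = √(3.98562×10^5/61550) = 2.5447 km/s.
On the transfer ellipse at r₁, vis-viva equation gives v_a = √[μ(2/r₁ − 1/a_t)] = 1.2010 km/s.
First burn Δv₁ = |v_a − v₁| = 1.3437 km/s.
Circular speed at r₂: v₂ = √(μ/r₂) = 7.1880 km/s.
Transfer-orbit speed at r₂: v_p = √[μ(2/r₂ − 1/a_t)] = 9.5826 km/s.
Second burn Δv₂ = |v₂ − v_p| = 2.3946 km/s.
Total Δv = Δv₁ + Δv₂ = 3.738 km/s.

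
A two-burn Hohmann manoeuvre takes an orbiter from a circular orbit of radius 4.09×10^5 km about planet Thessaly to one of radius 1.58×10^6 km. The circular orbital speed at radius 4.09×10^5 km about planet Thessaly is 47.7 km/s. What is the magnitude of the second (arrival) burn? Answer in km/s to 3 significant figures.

From the circular-orbit relation v² = μ/r at r = 4.09×10^5 km: μ = v²r = (47.7)² × 4.09×10^5 = 9.30594×10^8 km³/s².
Semi-major axis of the transfer orbit: a_t = (4.090×10^5 + 1.580×10^6)/2 = 9.945×10^5 km.
On the circular orbit at r = 1.580×10^6 km, v_c = √(μ/r) = 24.269 km/s.
Vis-viva on the transfer ellipse at r = 1.580×10^6 km gives v_t = √[μ(2/r − 1/a_t)] = 15.564 km/s.
Δv₂ = |v_t − v_c| = |15.564 − 24.269| = 8.705 km/s.

Δv₂ = 8.71 km/s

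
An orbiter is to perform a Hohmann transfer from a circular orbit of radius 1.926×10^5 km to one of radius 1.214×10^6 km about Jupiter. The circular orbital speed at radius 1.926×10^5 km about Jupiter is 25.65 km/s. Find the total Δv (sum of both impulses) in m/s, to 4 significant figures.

Δv = 12920 m/s

From the circular-orbit relation v² = μ/r at r = 1.926×10^5 km: μ = v²r = (25.65)² × 1.926×10^5 = 1.26716×10^8 km³/s².
The Hohmann ellipse has a_t = (r₁ + r₂)/2 = 7.033×10^5 km.
At r₁ the circular-orbit speed is v₁ = √(μ/r₁) = 25.65 km/s.
On the transfer ellipse at r₁, vis-viva equation gives v_p = √[μ(2/r₁ − 1/a_t)] = 33.70 km/s.
First burn Δv₁ = |v_p − v₁| = 8.050 km/s.
Circular speed at r₂: v₂ = √(μ/r₂) = 10.2166 km/s.
Transfer-orbit speed at r₂: v_a = √[μ(2/r₂ − 1/a_t)] = 5.34643 km/s.
Second burn Δv₂ = |v₂ − v_a| = 4.870 km/s.
Total Δv = Δv₁ + Δv₂ = 12.92 km/s.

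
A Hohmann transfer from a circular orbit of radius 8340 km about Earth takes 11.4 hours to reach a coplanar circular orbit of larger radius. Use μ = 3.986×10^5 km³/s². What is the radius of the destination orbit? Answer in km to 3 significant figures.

Transfer time t = 11.4 hours = 41040 s, and t = π√(a_t³/μ).
So a_t = (μ t²/π²)^(1/3) = (3.986×10^5 × (41040)² / π²)^(1/3) = 40821 km.
Since a_t = (r₁ + r₂)/2, r₂ = 2a_t − r₁ = 2×40821 − 8340 = 73302 km.

r₂ = 73300 km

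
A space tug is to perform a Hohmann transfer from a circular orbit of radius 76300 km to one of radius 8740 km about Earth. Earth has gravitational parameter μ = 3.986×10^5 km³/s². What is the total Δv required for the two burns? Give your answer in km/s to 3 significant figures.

Δv = 3.54 km/s

Semi-major axis of the transfer orbit: a_t = (76300 + 8740)/2 = 42520 km.
Circular speed at r₁: v₁ = √(μ/r₁) = √(3.986×10^5/76300) = 2.28563 km/s.
Transfer-orbit speed at r₁ (vis-viva equation): v_a = √[μ(2/r₁ − 1/a_t)] = 1.03625 km/s.
First burn Δv₁ = |v_a − v₁| = 1.2494 km/s.
At r₂, v₂ = √(μ/r₂) = 6.7533 km/s.
Transfer-orbit speed at r₂: v_p = √[μ(2/r₂ − 1/a_t)] = 9.0465 km/s.
Second burn Δv₂ = |v₂ − v_p| = 2.2932 km/s.
Δv = Δv₁ + Δv₂ = 1.2494 + 2.2932 = 3.543 km/s.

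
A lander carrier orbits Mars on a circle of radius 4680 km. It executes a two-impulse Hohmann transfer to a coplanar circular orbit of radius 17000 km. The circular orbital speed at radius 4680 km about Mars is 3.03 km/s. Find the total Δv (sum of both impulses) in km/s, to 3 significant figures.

From the circular-orbit relation v² = μ/r at r = 4680 km: μ = v²r = (3.03)² × 4680 = 42966.6 km³/s².
The Hohmann ellipse has a_t = (r₁ + r₂)/2 = 10840 km.
Circular speed at r₁: v₁ = √(μ/r₁) = √(42966.6/4680) = 3.0300 km/s.
Transfer-orbit speed at r₁ (vis-viva equation): v_p = √[μ(2/r₁ − 1/a_t)] = 3.7945 km/s.
First burn Δv₁ = |v_p − v₁| = 0.7645 km/s.
Circular speed at r₂: v₂ = √(μ/r₂) = 1.5898 km/s.
Transfer-orbit speed at r₂: v_a = √[μ(2/r₂ − 1/a_t)] = 1.0446 km/s.
Second burn Δv₂ = |v₂ − v_a| = 0.5452 km/s.
Total Δv = Δv₁ + Δv₂ = 1.310 km/s.

Δv = 1.31 km/s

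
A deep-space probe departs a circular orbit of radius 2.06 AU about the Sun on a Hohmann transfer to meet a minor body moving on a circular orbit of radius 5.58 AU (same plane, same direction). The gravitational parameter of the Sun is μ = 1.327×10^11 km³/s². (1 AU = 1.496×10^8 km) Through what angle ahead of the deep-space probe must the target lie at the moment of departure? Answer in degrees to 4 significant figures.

In km: r₁ = 2.06 × 1.496×10^8 = 3.08176×10^8 km; r₂ = 5.58 × 1.496×10^8 = 8.34768×10^8 km.
The Hohmann ellipse has a_t = (r₁ + r₂)/2 = 5.71472×10^8 km.
Transfer time t = π√(a_t³/μ) = 1.17817×10^8 s.
Target angular speed ω₂ = √(μ/r₂³) = 1.51038×10^-8 rad/s.
Angle swept by the target during transfer: ω₂·t = 1.7795 rad = 101.96°.
Arrival is 180° from departure on the ellipse, so φ = 180° − 101.96° = 78.04°.

φ = 78.04°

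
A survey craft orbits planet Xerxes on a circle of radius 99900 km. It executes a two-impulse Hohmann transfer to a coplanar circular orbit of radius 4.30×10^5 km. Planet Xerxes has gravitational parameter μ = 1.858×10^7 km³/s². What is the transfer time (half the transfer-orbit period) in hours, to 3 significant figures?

t = 27.6 hours

Transfer-ellipse semi-major axis a_t = (r₁ + r₂)/2 = (99900 + 4.300×10^5)/2 = 2.6495×10^5 km.
By Kepler's third law the transfer-orbit period is T = 2π√(a_t³/μ), so t = T/2 = 99400 s.
Converting: 99400 s ÷ 3600 s/hour = 27.6 hours.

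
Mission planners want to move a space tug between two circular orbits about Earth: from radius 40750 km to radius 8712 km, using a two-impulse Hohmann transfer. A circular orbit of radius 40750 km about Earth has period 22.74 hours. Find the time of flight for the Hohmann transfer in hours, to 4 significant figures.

From Kepler's third law T² = 4π²r³/μ at r = 40750 km, T = 22.74 hours = 22.74 × 3600 s = 81864 s: μ = 4π²r³/T² = 3.98618×10^5 km³/s².
Semi-major axis of the transfer orbit: a_t = (40750 + 8712)/2 = 24731 km.
By Kepler's third law the transfer-orbit period is T = 2π√(a_t³/μ), so t = T/2 = 19352 s.
Converting: 19352 s ÷ 3600 s/hour = 5.376 hours.

t = 5.376 hours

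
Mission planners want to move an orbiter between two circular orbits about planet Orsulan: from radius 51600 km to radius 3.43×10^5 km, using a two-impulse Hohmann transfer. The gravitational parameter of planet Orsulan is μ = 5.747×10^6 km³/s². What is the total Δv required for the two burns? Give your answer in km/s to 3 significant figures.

Δv = 5.36 km/s

The Hohmann ellipse has a_t = (r₁ + r₂)/2 = 1.973×10^5 km.
At r₁ the circular-orbit speed is v₁ = √(μ/r₁) = 10.5535 km/s.
On the transfer ellipse at r₁, v² = μ(2/r − 1/a) gives v_p = √[μ(2/r₁ − 1/a_t)] = 13.9149 km/s.
First burn Δv₁ = |v_p − v₁| = 3.361 km/s.
At r₂, v₂ = √(μ/r₂) = 4.093 km/s.
Transfer-orbit speed at r₂: v_a = √[μ(2/r₂ − 1/a_t)] = 2.093 km/s.
Second burn Δv₂ = |v₂ − v_a| = 2.000 km/s.
Total Δv = Δv₁ + Δv₂ = 5.361 km/s.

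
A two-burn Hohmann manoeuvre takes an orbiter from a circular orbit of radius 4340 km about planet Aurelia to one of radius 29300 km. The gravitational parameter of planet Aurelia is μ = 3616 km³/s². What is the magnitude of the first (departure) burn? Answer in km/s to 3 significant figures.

Δv₁ = 0.292 km/s

Transfer-ellipse semi-major axis a_t = (r₁ + r₂)/2 = (4340 + 29300)/2 = 16820 km.
On the circular orbit at r = 4340 km, v_c = √(μ/r) = 0.91279 km/s.
Transfer-orbit speed at the same r (vis-viva, a = a_t): v_t = √[μ(2/r − 1/a_t)] = 1.2047 km/s.
Δv₁ = |v_t − v_c| = |1.2047 − 0.91279| = 0.2919 km/s.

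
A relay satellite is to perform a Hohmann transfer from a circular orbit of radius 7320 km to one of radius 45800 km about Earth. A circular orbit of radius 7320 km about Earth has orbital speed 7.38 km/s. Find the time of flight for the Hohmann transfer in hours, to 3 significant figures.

t = 5.98 hours

From the circular-orbit relation v² = μ/r at r = 7320 km: μ = v²r = (7.38)² × 7320 = 3.98679×10^5 km³/s².
Transfer-ellipse semi-major axis a_t = (r₁ + r₂)/2 = (7320 + 45800)/2 = 26560 km.
Transfer time t = π√(a_t³/μ) = π√((26560)³ / 3.98679×10^5) = 21540 s.
Converting: 21540 s ÷ 3600 s/hour = 5.98 hours.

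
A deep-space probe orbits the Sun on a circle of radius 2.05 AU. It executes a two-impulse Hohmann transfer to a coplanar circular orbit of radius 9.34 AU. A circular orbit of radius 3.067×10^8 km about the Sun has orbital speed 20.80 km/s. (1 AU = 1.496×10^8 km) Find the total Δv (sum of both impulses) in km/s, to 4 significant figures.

Δv = 9.736 km/s

From the circular-orbit relation v² = μ/r at r = 3.067×10^8 km: μ = v²r = (20.80)² × 3.067×10^8 = 1.32691×10^11 km³/s².
In km: r₁ = 2.05 × 1.496×10^8 = 3.0668×10^8 km; r₂ = 9.34 × 1.496×10^8 = 1.397264×10^9 km.
The Hohmann ellipse has a_t = (r₁ + r₂)/2 = 8.51972×10^8 km.
Circular speed at r₁: v₁ = √(μ/r₁) = √(1.32691×10^11/3.0668×10^8) = 20.8007 km/s.
On the transfer ellipse at r₁, v² = μ(2/r − 1/a) gives v_p = √[μ(2/r₁ − 1/a_t)] = 26.6382 km/s.
First burn Δv₁ = |v_p − v₁| = 5.8375 km/s.
At r₂, v₂ = √(μ/r₂) = 9.7450 km/s.
Transfer-orbit speed at r₂: v_a = √[μ(2/r₂ − 1/a_t)] = 5.8467 km/s.
Second burn Δv₂ = |v₂ − v_a| = 3.8983 km/s.
Total Δv = Δv₁ + Δv₂ = 9.736 km/s.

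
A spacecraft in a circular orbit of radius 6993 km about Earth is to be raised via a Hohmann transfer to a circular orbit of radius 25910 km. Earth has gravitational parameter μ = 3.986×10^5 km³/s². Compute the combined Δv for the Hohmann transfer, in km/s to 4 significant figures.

Δv = 3.290 km/s

The Hohmann ellipse has a_t = (r₁ + r₂)/2 = 16451.5 km.
At r₁ the circular-orbit speed is v₁ = √(μ/r₁) = 7.550 km/s.
Transfer-orbit speed at r₁ (vis-viva equation): v_p = √[μ(2/r₁ − 1/a_t)] = 9.475 km/s.
First burn Δv₁ = |v_p − v₁| = 1.925 km/s.
Circular speed at r₂: v₂ = √(μ/r₂) = 3.922 km/s.
Transfer-orbit speed at r₂: v_a = √[μ(2/r₂ − 1/a_t)] = 2.557 km/s.
Second burn Δv₂ = |v₂ − v_a| = 1.365 km/s.
Total Δv = Δv₁ + Δv₂ = 3.290 km/s.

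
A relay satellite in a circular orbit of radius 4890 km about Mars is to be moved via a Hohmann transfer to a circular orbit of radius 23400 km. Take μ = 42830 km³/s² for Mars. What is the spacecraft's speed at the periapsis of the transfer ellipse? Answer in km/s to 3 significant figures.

Semi-major axis of the transfer orbit: a_t = (4890 + 23400)/2 = 14145 km.
The periapsis of the transfer ellipse is at r = 4890 km.
Applying v² = μ(2/r − 1/a_t): v = 3.807 km/s.

v = 3.81 km/s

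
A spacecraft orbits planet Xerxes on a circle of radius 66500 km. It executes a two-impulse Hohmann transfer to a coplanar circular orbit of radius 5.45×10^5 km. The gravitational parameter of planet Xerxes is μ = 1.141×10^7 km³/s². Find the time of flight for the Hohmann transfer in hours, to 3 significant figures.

Semi-major axis of the transfer orbit: a_t = (66500 + 5.450×10^5)/2 = 3.0575×10^5 km.
By Kepler's third law the transfer-orbit period is T = 2π√(a_t³/μ), so t = T/2 = 1.572×10^5 s.
Converting: 1.572×10^5 s ÷ 3600 s/hour = 43.7 hours.

t = 43.7 hours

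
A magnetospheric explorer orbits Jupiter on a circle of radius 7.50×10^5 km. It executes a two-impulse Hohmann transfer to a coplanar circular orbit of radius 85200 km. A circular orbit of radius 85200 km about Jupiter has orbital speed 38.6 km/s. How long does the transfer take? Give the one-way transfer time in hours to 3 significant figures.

t = 20.9 hours

From the circular-orbit relation v² = μ/r at r = 85200 km: μ = v²r = (38.6)² × 85200 = 1.26945×10^8 km³/s².
The Hohmann ellipse has a_t = (r₁ + r₂)/2 = 4.176×10^5 km.
Transfer time t = π√(a_t³/μ) = π√((4.176×10^5)³ / 1.26945×10^8) = 75250 s.
Converting: 75250 s ÷ 3600 s/hour = 20.9 hours.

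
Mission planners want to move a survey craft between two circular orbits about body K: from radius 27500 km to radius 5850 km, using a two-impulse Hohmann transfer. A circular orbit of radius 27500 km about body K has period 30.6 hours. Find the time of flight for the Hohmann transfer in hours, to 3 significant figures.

From Kepler's third law T² = 4π²r³/μ at r = 27500 km, T = 30.6 hours = 30.6 × 3600 s = 1.1016×10^5 s: μ = 4π²r³/T² = 67656.6 km³/s².
The Hohmann ellipse has a_t = (r₁ + r₂)/2 = 16675 km.
Half the transfer-orbit period gives t = π√(a_t³/μ) = 26007 s.
Converting: 26007 s ÷ 3600 s/hour = 7.22 hours.

t = 7.22 hours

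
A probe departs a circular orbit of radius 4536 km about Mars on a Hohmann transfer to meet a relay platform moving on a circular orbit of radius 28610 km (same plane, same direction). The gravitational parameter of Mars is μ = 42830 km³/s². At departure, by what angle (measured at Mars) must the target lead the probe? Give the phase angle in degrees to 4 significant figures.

Transfer-ellipse semi-major axis a_t = (r₁ + r₂)/2 = (4536 + 28610)/2 = 16573 km.
Transfer time t = π√(a_t³/μ) = 32388 s.
The target's mean motion on its circular orbit is ω₂ = √(μ/r₂³) = 4.2766×10^-5 rad/s.
Angle swept by the target during transfer: ω₂·t = 1.3851 rad = 79.36°.
The probe traverses 180° on the transfer ellipse, so the target must lead by 180° − 79.36° = 100.6°.

φ = 100.6°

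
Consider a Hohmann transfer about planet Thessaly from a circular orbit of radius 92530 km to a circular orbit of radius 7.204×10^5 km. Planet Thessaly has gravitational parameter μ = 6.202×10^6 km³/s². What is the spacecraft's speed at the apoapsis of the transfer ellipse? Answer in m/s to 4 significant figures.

v = 1400 m/s

Semi-major axis of the transfer orbit: a_t = (92530 + 7.204×10^5)/2 = 4.06465×10^5 km.
At apoapsis, r = 7.204×10^5 km.
Applying v² = μ(2/r − 1/a_t): v = 1.400 km/s.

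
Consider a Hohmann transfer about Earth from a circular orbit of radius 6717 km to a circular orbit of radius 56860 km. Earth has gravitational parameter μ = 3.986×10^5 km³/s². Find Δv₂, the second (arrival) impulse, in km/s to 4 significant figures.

Δv₂ = 1.431 km/s

Transfer-ellipse semi-major axis a_t = (r₁ + r₂)/2 = (6717 + 56860)/2 = 31788.5 km.
Circular speed at r = 56860 km: v_c = √(μ/r) = 2.648 km/s.
Transfer-orbit speed at the same r (vis-viva, a = a_t): v_t = √[μ(2/r − 1/a_t)] = 1.217 km/s.
Δv₂ = |v_t − v_c| = |1.217 − 2.648| = 1.431 km/s.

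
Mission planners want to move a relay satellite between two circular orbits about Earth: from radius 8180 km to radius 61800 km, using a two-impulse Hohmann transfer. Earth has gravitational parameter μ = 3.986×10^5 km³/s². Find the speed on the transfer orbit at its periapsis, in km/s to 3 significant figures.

v = 9.28 km/s

The Hohmann ellipse has a_t = (r₁ + r₂)/2 = 34990 km.
At periapsis, r = 8180 km.
Vis-viva: v = √[μ(2/r − 1/a_t)] = √[3.986×10^5 × (2/8180 − 1/34990)] = 9.277 km/s.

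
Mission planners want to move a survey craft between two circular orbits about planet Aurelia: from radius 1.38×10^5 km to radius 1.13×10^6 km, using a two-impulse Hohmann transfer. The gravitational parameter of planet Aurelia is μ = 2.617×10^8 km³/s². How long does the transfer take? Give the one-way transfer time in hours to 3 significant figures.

The Hohmann ellipse has a_t = (r₁ + r₂)/2 = 6.340×10^5 km.
By Kepler's third law the transfer-orbit period is T = 2π√(a_t³/μ), so t = T/2 = 98040 s.
Converting: 98040 s ÷ 3600 s/hour = 27.2 hours.

t = 27.2 hours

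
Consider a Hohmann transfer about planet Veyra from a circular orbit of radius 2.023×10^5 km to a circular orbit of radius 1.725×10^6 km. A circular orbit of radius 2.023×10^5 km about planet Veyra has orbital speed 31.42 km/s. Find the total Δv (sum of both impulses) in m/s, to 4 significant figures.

Δv = 16450 m/s

From the circular-orbit relation v² = μ/r at r = 2.023×10^5 km: μ = v²r = (31.42)² × 2.023×10^5 = 1.99714×10^8 km³/s².
The Hohmann ellipse has a_t = (r₁ + r₂)/2 = 9.6365×10^5 km.
At r₁ the circular-orbit speed is v₁ = √(μ/r₁) = 31.42 km/s.
On the transfer ellipse at r₁, v² = μ(2/r − 1/a) gives v_p = √[μ(2/r₁ − 1/a_t)] = 42.04 km/s.
First burn Δv₁ = |v_p − v₁| = 10.62 km/s.
At r₂, v₂ = √(μ/r₂) = 10.76 km/s.
Transfer-orbit speed at r₂: v_a = √[μ(2/r₂ − 1/a_t)] = 4.930 km/s.
Second burn Δv₂ = |v₂ − v_a| = 5.830 km/s.
Total Δv = Δv₁ + Δv₂ = 16.45 km/s.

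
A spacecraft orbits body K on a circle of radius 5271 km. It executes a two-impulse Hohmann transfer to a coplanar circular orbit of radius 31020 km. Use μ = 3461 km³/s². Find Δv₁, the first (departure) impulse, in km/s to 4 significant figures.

Transfer-ellipse semi-major axis a_t = (r₁ + r₂)/2 = (5271 + 31020)/2 = 18145.5 km.
Circular speed at r = 5271 km: v_c = √(μ/r) = 0.81032 km/s.
Vis-viva on the transfer ellipse at r = 5271 km gives v_t = √[μ(2/r − 1/a_t)] = 1.0595 km/s.
Δv₁ = |v_t − v_c| = |1.0595 − 0.81032| = 0.2492 km/s.

Δv₁ = 0.2492 km/s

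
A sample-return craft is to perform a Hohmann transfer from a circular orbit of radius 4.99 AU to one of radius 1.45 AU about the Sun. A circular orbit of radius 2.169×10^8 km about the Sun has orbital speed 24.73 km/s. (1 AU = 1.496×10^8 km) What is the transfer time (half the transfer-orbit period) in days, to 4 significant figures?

t = 1056 days

From the circular-orbit relation v² = μ/r at r = 2.169×10^8 km: μ = v²r = (24.73)² × 2.169×10^8 = 1.32650×10^11 km³/s².
In km: r₁ = 4.99 × 1.496×10^8 = 7.46504×10^8 km; r₂ = 1.45 × 1.496×10^8 = 2.1692×10^8 km.
The Hohmann ellipse has a_t = (r₁ + r₂)/2 = 4.81712×10^8 km.
By Kepler's third law the transfer-orbit period is T = 2π√(a_t³/μ), so t = T/2 = 9.120×10^7 s.
Converting: 9.120×10^7 s ÷ 86400 s/day = 1056 days.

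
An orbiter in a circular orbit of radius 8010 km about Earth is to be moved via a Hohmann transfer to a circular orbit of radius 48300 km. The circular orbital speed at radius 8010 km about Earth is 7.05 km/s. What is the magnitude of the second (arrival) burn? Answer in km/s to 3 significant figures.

From the circular-orbit relation v² = μ/r at r = 8010 km: μ = v²r = (7.05)² × 8010 = 3.98117×10^5 km³/s².
The Hohmann ellipse has a_t = (r₁ + r₂)/2 = 28155 km.
Circular speed at r = 48300 km: v_c = √(μ/r) = 2.871 km/s.
Vis-viva on the transfer ellipse at r = 48300 km gives v_t = √[μ(2/r − 1/a_t)] = 1.531 km/s.
Δv₂ = |v_t − v_c| = |1.531 − 2.871| = 1.340 km/s.

Δv₂ = 1.34 km/s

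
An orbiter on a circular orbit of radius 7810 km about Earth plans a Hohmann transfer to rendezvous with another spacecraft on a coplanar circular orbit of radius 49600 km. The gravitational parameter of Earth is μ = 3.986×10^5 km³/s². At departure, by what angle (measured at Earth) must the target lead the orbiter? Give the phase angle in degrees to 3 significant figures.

The Hohmann ellipse has a_t = (r₁ + r₂)/2 = 28705 km.
Transfer time t = π√(a_t³/μ) = 24200 s.
The target's mean motion on its circular orbit is ω₂ = √(μ/r₂³) = 5.7154×10^-5 rad/s.
Angle swept by the target during transfer: ω₂·t = 1.3831 rad = 79.25°.
The orbiter traverses 180° on the transfer ellipse, so the target must lead by 180° − 79.25° = 101°.

φ = 101°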